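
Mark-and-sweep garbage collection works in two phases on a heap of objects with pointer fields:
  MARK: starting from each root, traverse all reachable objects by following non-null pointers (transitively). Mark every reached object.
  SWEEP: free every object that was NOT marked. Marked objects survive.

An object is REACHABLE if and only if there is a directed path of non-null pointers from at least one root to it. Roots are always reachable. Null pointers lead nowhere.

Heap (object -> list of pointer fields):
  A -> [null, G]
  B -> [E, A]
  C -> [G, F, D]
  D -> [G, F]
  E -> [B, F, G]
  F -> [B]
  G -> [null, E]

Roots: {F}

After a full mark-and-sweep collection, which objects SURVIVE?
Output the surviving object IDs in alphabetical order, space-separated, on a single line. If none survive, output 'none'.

Roots: F
Mark F: refs=B, marked=F
Mark B: refs=E A, marked=B F
Mark E: refs=B F G, marked=B E F
Mark A: refs=null G, marked=A B E F
Mark G: refs=null E, marked=A B E F G
Unmarked (collected): C D

Answer: A B E F G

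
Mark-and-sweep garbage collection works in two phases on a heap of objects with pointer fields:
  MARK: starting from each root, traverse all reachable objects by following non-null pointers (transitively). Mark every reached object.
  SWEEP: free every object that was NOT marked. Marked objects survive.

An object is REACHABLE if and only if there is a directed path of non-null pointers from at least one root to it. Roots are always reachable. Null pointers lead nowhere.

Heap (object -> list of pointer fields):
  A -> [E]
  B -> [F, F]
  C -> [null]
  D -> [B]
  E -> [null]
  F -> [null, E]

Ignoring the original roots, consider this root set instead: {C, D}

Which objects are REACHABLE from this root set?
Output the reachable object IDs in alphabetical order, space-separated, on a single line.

Answer: B C D E F

Derivation:
Roots: C D
Mark C: refs=null, marked=C
Mark D: refs=B, marked=C D
Mark B: refs=F F, marked=B C D
Mark F: refs=null E, marked=B C D F
Mark E: refs=null, marked=B C D E F
Unmarked (collected): A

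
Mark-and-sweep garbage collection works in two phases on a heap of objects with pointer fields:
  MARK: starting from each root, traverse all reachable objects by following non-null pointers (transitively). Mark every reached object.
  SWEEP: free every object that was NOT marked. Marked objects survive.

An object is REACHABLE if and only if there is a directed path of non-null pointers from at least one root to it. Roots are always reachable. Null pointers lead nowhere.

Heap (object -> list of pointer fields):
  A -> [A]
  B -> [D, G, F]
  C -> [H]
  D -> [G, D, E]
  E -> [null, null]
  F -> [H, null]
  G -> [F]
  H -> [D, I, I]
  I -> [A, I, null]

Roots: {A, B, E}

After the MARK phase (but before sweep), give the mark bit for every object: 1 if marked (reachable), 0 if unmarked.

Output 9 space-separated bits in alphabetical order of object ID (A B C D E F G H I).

Answer: 1 1 0 1 1 1 1 1 1

Derivation:
Roots: A B E
Mark A: refs=A, marked=A
Mark B: refs=D G F, marked=A B
Mark E: refs=null null, marked=A B E
Mark D: refs=G D E, marked=A B D E
Mark G: refs=F, marked=A B D E G
Mark F: refs=H null, marked=A B D E F G
Mark H: refs=D I I, marked=A B D E F G H
Mark I: refs=A I null, marked=A B D E F G H I
Unmarked (collected): C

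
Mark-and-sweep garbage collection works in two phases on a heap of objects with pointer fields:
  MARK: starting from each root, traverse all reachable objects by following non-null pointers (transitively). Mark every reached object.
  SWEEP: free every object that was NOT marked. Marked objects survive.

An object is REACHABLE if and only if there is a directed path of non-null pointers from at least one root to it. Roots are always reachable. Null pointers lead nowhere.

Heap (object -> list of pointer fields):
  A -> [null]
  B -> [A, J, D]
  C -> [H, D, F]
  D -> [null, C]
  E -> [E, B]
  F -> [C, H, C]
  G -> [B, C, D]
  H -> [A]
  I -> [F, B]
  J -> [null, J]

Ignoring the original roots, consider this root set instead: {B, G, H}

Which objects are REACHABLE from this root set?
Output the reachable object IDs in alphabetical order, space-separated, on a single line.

Roots: B G H
Mark B: refs=A J D, marked=B
Mark G: refs=B C D, marked=B G
Mark H: refs=A, marked=B G H
Mark A: refs=null, marked=A B G H
Mark J: refs=null J, marked=A B G H J
Mark D: refs=null C, marked=A B D G H J
Mark C: refs=H D F, marked=A B C D G H J
Mark F: refs=C H C, marked=A B C D F G H J
Unmarked (collected): E I

Answer: A B C D F G H J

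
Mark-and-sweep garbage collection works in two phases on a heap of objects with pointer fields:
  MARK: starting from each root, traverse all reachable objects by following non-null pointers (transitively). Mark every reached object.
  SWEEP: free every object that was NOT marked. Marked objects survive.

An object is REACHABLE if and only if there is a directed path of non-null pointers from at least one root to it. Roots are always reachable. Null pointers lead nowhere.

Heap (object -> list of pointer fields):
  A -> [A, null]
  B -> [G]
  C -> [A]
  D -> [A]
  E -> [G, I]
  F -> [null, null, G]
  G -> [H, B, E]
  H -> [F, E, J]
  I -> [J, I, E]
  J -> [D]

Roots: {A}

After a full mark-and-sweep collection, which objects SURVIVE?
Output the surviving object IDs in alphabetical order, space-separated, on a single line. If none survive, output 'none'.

Roots: A
Mark A: refs=A null, marked=A
Unmarked (collected): B C D E F G H I J

Answer: A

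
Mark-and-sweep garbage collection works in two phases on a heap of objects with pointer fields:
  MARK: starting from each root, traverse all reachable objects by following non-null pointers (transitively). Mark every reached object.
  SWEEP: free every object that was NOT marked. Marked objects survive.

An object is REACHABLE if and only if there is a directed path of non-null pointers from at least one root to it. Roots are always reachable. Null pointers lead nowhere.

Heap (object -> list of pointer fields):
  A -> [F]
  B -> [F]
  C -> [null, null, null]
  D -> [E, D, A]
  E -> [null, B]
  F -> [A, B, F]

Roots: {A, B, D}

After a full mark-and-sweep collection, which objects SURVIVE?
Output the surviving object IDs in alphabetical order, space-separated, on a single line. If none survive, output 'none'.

Roots: A B D
Mark A: refs=F, marked=A
Mark B: refs=F, marked=A B
Mark D: refs=E D A, marked=A B D
Mark F: refs=A B F, marked=A B D F
Mark E: refs=null B, marked=A B D E F
Unmarked (collected): C

Answer: A B D E F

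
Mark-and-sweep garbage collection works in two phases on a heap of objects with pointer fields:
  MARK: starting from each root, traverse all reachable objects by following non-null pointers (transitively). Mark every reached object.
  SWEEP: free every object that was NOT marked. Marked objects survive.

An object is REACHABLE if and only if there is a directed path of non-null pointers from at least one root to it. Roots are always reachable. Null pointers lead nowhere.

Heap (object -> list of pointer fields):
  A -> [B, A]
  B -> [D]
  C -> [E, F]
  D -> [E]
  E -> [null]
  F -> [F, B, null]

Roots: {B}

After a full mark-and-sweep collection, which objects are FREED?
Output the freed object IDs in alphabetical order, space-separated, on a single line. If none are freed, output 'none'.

Answer: A C F

Derivation:
Roots: B
Mark B: refs=D, marked=B
Mark D: refs=E, marked=B D
Mark E: refs=null, marked=B D E
Unmarked (collected): A C F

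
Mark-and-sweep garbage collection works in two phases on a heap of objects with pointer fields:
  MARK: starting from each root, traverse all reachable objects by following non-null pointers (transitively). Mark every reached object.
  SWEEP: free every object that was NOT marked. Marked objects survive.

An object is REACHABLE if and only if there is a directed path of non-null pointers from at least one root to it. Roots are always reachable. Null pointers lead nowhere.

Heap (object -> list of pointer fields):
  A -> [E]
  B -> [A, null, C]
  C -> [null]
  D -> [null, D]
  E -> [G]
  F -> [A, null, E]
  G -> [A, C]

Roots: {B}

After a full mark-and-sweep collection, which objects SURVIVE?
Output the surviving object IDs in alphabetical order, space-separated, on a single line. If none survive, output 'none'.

Answer: A B C E G

Derivation:
Roots: B
Mark B: refs=A null C, marked=B
Mark A: refs=E, marked=A B
Mark C: refs=null, marked=A B C
Mark E: refs=G, marked=A B C E
Mark G: refs=A C, marked=A B C E G
Unmarked (collected): D F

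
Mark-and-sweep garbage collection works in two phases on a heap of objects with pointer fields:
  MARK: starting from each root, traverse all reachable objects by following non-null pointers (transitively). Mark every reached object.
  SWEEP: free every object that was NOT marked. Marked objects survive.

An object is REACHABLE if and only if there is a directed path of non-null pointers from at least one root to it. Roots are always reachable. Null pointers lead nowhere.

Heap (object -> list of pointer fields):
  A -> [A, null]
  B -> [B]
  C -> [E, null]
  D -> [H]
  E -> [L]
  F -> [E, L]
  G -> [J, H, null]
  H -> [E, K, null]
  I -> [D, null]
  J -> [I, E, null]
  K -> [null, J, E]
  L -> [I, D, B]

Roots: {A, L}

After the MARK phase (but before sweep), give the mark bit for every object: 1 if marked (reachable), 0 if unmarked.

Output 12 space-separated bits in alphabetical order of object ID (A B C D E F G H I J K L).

Answer: 1 1 0 1 1 0 0 1 1 1 1 1

Derivation:
Roots: A L
Mark A: refs=A null, marked=A
Mark L: refs=I D B, marked=A L
Mark I: refs=D null, marked=A I L
Mark D: refs=H, marked=A D I L
Mark B: refs=B, marked=A B D I L
Mark H: refs=E K null, marked=A B D H I L
Mark E: refs=L, marked=A B D E H I L
Mark K: refs=null J E, marked=A B D E H I K L
Mark J: refs=I E null, marked=A B D E H I J K L
Unmarked (collected): C F G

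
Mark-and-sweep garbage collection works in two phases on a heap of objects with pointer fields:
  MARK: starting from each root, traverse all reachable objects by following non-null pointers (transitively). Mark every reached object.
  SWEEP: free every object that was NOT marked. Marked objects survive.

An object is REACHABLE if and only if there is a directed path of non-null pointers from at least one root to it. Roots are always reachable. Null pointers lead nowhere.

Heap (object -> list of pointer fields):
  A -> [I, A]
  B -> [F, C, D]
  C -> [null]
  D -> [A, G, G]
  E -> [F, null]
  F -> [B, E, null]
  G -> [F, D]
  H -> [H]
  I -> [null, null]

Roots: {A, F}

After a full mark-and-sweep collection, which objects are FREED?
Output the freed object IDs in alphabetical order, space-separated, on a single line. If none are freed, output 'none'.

Answer: H

Derivation:
Roots: A F
Mark A: refs=I A, marked=A
Mark F: refs=B E null, marked=A F
Mark I: refs=null null, marked=A F I
Mark B: refs=F C D, marked=A B F I
Mark E: refs=F null, marked=A B E F I
Mark C: refs=null, marked=A B C E F I
Mark D: refs=A G G, marked=A B C D E F I
Mark G: refs=F D, marked=A B C D E F G I
Unmarked (collected): H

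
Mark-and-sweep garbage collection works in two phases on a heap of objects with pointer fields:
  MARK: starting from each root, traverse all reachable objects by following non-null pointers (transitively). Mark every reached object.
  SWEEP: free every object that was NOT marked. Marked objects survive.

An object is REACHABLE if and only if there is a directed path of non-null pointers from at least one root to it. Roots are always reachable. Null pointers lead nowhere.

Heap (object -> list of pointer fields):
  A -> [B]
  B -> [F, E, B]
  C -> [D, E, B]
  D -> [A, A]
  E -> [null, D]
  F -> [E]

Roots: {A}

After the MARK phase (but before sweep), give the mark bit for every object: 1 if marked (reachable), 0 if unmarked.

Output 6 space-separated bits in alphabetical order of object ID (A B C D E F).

Answer: 1 1 0 1 1 1

Derivation:
Roots: A
Mark A: refs=B, marked=A
Mark B: refs=F E B, marked=A B
Mark F: refs=E, marked=A B F
Mark E: refs=null D, marked=A B E F
Mark D: refs=A A, marked=A B D E F
Unmarked (collected): C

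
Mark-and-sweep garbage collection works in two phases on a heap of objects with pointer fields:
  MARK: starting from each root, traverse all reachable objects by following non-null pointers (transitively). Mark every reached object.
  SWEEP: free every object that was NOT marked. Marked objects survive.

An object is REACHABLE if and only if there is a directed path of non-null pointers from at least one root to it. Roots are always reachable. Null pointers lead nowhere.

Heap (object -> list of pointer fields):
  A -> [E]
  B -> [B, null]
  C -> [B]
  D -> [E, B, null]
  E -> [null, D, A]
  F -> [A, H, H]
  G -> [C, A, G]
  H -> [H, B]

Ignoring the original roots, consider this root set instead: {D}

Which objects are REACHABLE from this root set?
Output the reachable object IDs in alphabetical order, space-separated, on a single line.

Answer: A B D E

Derivation:
Roots: D
Mark D: refs=E B null, marked=D
Mark E: refs=null D A, marked=D E
Mark B: refs=B null, marked=B D E
Mark A: refs=E, marked=A B D E
Unmarked (collected): C F G H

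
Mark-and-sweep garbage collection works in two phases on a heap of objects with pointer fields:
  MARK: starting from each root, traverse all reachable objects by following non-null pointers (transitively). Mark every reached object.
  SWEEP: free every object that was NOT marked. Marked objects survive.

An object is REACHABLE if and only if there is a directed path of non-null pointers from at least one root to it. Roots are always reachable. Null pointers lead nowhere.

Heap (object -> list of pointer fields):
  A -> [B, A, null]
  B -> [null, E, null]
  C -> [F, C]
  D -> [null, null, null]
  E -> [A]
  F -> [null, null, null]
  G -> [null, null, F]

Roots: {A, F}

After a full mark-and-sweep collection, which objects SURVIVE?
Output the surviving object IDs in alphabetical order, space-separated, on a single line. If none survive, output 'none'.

Answer: A B E F

Derivation:
Roots: A F
Mark A: refs=B A null, marked=A
Mark F: refs=null null null, marked=A F
Mark B: refs=null E null, marked=A B F
Mark E: refs=A, marked=A B E F
Unmarked (collected): C D G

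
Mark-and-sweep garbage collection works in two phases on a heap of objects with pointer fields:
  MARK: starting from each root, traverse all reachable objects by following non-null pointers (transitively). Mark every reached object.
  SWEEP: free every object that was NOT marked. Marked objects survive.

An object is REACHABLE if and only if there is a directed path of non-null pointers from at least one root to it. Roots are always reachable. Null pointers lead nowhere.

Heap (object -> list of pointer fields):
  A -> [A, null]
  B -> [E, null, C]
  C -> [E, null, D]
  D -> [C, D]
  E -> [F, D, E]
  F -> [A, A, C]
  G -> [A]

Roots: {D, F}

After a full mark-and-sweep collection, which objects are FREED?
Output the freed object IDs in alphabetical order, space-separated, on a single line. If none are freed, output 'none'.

Roots: D F
Mark D: refs=C D, marked=D
Mark F: refs=A A C, marked=D F
Mark C: refs=E null D, marked=C D F
Mark A: refs=A null, marked=A C D F
Mark E: refs=F D E, marked=A C D E F
Unmarked (collected): B G

Answer: B G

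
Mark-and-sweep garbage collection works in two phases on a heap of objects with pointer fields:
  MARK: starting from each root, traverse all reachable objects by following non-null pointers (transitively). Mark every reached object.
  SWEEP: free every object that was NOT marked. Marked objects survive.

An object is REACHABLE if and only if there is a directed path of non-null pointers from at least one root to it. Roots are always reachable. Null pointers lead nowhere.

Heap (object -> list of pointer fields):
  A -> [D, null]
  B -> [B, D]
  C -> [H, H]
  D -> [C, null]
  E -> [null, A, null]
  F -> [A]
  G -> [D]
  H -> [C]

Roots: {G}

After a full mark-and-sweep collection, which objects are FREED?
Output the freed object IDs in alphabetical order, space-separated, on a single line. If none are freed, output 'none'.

Roots: G
Mark G: refs=D, marked=G
Mark D: refs=C null, marked=D G
Mark C: refs=H H, marked=C D G
Mark H: refs=C, marked=C D G H
Unmarked (collected): A B E F

Answer: A B E F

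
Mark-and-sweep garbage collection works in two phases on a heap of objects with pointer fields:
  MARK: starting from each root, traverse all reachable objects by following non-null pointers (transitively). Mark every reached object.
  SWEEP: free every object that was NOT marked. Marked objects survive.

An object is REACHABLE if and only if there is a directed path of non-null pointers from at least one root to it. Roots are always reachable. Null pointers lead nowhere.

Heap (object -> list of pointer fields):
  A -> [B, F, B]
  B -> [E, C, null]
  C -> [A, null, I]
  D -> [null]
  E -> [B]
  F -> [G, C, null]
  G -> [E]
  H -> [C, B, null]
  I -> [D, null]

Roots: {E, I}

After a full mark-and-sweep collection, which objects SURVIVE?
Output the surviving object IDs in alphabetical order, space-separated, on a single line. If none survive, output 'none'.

Roots: E I
Mark E: refs=B, marked=E
Mark I: refs=D null, marked=E I
Mark B: refs=E C null, marked=B E I
Mark D: refs=null, marked=B D E I
Mark C: refs=A null I, marked=B C D E I
Mark A: refs=B F B, marked=A B C D E I
Mark F: refs=G C null, marked=A B C D E F I
Mark G: refs=E, marked=A B C D E F G I
Unmarked (collected): H

Answer: A B C D E F G I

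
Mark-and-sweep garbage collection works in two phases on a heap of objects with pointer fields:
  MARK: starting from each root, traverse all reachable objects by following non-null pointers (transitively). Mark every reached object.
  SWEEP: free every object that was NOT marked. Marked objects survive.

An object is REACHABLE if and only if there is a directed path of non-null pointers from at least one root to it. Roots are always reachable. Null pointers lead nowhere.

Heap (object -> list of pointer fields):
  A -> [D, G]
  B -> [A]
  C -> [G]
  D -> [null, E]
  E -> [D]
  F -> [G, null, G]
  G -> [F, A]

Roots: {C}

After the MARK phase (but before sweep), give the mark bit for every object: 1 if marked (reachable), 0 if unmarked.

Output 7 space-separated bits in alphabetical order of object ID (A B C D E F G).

Roots: C
Mark C: refs=G, marked=C
Mark G: refs=F A, marked=C G
Mark F: refs=G null G, marked=C F G
Mark A: refs=D G, marked=A C F G
Mark D: refs=null E, marked=A C D F G
Mark E: refs=D, marked=A C D E F G
Unmarked (collected): B

Answer: 1 0 1 1 1 1 1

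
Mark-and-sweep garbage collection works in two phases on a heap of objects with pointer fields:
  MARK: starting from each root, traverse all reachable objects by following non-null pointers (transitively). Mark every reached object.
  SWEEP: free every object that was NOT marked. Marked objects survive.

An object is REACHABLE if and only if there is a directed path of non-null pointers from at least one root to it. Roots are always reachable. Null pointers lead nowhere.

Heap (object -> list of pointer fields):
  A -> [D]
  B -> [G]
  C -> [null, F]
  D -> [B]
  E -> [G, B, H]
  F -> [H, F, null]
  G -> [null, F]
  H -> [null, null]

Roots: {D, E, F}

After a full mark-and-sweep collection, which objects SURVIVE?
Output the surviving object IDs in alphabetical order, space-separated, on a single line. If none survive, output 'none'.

Answer: B D E F G H

Derivation:
Roots: D E F
Mark D: refs=B, marked=D
Mark E: refs=G B H, marked=D E
Mark F: refs=H F null, marked=D E F
Mark B: refs=G, marked=B D E F
Mark G: refs=null F, marked=B D E F G
Mark H: refs=null null, marked=B D E F G H
Unmarked (collected): A C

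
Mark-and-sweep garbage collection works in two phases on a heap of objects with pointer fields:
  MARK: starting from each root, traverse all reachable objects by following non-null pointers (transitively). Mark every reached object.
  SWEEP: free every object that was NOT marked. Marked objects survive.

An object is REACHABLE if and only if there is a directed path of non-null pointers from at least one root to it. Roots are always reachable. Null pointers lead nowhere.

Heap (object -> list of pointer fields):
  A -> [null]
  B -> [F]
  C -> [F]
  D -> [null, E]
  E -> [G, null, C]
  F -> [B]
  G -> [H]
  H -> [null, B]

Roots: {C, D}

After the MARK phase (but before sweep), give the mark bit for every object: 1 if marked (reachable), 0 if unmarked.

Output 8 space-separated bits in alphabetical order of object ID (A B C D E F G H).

Answer: 0 1 1 1 1 1 1 1

Derivation:
Roots: C D
Mark C: refs=F, marked=C
Mark D: refs=null E, marked=C D
Mark F: refs=B, marked=C D F
Mark E: refs=G null C, marked=C D E F
Mark B: refs=F, marked=B C D E F
Mark G: refs=H, marked=B C D E F G
Mark H: refs=null B, marked=B C D E F G H
Unmarked (collected): A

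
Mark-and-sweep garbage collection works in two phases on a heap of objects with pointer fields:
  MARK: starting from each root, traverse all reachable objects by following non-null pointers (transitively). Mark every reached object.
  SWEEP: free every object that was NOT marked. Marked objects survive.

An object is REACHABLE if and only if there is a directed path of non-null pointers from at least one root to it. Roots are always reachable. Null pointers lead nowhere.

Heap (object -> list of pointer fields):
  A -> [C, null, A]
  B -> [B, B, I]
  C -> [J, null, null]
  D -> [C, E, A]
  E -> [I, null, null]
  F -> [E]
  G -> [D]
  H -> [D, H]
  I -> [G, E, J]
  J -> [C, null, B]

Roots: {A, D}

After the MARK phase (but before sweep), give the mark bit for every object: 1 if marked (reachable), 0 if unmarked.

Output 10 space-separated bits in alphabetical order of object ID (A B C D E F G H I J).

Answer: 1 1 1 1 1 0 1 0 1 1

Derivation:
Roots: A D
Mark A: refs=C null A, marked=A
Mark D: refs=C E A, marked=A D
Mark C: refs=J null null, marked=A C D
Mark E: refs=I null null, marked=A C D E
Mark J: refs=C null B, marked=A C D E J
Mark I: refs=G E J, marked=A C D E I J
Mark B: refs=B B I, marked=A B C D E I J
Mark G: refs=D, marked=A B C D E G I J
Unmarked (collected): F H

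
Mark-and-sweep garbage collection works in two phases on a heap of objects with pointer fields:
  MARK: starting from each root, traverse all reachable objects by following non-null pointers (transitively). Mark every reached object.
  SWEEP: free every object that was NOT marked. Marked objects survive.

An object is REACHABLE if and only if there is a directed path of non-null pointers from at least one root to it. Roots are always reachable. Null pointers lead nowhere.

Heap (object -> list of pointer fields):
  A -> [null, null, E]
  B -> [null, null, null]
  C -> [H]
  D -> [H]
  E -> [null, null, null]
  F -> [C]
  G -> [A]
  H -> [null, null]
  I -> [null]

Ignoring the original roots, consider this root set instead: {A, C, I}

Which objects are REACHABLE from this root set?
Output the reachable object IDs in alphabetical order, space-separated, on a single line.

Answer: A C E H I

Derivation:
Roots: A C I
Mark A: refs=null null E, marked=A
Mark C: refs=H, marked=A C
Mark I: refs=null, marked=A C I
Mark E: refs=null null null, marked=A C E I
Mark H: refs=null null, marked=A C E H I
Unmarked (collected): B D F G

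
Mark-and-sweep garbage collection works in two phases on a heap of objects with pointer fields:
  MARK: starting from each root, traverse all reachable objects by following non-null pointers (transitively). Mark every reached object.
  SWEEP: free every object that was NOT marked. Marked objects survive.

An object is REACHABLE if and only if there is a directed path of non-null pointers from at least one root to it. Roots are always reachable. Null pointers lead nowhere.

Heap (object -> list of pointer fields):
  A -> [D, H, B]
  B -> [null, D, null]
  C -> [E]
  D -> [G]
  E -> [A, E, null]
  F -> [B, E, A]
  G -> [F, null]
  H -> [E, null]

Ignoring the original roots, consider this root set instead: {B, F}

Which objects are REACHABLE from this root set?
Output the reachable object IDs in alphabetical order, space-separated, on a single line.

Roots: B F
Mark B: refs=null D null, marked=B
Mark F: refs=B E A, marked=B F
Mark D: refs=G, marked=B D F
Mark E: refs=A E null, marked=B D E F
Mark A: refs=D H B, marked=A B D E F
Mark G: refs=F null, marked=A B D E F G
Mark H: refs=E null, marked=A B D E F G H
Unmarked (collected): C

Answer: A B D E F G H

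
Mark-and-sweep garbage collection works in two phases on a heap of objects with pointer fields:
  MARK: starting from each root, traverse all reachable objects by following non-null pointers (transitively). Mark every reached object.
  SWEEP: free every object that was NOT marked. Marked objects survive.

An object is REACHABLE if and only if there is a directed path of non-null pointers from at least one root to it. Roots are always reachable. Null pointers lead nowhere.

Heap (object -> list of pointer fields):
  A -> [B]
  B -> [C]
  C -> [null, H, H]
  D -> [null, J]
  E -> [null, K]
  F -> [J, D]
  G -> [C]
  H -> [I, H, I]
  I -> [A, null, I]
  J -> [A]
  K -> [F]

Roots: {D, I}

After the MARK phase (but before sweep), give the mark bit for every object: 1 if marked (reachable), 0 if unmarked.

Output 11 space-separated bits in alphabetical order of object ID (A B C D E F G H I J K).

Answer: 1 1 1 1 0 0 0 1 1 1 0

Derivation:
Roots: D I
Mark D: refs=null J, marked=D
Mark I: refs=A null I, marked=D I
Mark J: refs=A, marked=D I J
Mark A: refs=B, marked=A D I J
Mark B: refs=C, marked=A B D I J
Mark C: refs=null H H, marked=A B C D I J
Mark H: refs=I H I, marked=A B C D H I J
Unmarked (collected): E F G K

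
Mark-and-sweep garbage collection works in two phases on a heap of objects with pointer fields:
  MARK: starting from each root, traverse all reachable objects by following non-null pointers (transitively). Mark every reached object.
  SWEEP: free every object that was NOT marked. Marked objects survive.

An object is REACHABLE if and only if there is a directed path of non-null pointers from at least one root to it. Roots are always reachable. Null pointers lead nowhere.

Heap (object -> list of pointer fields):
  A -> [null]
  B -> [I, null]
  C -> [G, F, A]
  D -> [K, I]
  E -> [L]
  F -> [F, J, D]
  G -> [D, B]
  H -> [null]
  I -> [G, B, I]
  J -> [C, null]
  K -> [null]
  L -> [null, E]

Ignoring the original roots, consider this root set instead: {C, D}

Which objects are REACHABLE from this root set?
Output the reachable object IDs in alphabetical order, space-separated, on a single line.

Answer: A B C D F G I J K

Derivation:
Roots: C D
Mark C: refs=G F A, marked=C
Mark D: refs=K I, marked=C D
Mark G: refs=D B, marked=C D G
Mark F: refs=F J D, marked=C D F G
Mark A: refs=null, marked=A C D F G
Mark K: refs=null, marked=A C D F G K
Mark I: refs=G B I, marked=A C D F G I K
Mark B: refs=I null, marked=A B C D F G I K
Mark J: refs=C null, marked=A B C D F G I J K
Unmarked (collected): E H L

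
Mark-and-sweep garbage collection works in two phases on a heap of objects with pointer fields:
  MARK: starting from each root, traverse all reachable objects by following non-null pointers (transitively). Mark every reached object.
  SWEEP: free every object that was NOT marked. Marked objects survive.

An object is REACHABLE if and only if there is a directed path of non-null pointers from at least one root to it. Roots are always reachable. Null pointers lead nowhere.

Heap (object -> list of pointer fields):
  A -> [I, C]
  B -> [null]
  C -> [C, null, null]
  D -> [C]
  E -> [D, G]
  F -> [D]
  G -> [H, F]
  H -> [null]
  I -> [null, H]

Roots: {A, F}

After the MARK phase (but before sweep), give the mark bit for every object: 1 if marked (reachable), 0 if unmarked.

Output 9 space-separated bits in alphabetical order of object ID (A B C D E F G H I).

Roots: A F
Mark A: refs=I C, marked=A
Mark F: refs=D, marked=A F
Mark I: refs=null H, marked=A F I
Mark C: refs=C null null, marked=A C F I
Mark D: refs=C, marked=A C D F I
Mark H: refs=null, marked=A C D F H I
Unmarked (collected): B E G

Answer: 1 0 1 1 0 1 0 1 1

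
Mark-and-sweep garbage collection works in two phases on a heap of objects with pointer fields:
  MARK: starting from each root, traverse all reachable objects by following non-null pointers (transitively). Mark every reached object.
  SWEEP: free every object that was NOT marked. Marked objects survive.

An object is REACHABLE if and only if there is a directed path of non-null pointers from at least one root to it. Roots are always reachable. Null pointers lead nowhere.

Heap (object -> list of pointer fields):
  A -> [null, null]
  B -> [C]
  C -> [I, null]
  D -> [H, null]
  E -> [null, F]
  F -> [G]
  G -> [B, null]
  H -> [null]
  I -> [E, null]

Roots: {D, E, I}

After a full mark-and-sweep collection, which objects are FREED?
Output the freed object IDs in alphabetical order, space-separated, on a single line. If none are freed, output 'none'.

Roots: D E I
Mark D: refs=H null, marked=D
Mark E: refs=null F, marked=D E
Mark I: refs=E null, marked=D E I
Mark H: refs=null, marked=D E H I
Mark F: refs=G, marked=D E F H I
Mark G: refs=B null, marked=D E F G H I
Mark B: refs=C, marked=B D E F G H I
Mark C: refs=I null, marked=B C D E F G H I
Unmarked (collected): A

Answer: A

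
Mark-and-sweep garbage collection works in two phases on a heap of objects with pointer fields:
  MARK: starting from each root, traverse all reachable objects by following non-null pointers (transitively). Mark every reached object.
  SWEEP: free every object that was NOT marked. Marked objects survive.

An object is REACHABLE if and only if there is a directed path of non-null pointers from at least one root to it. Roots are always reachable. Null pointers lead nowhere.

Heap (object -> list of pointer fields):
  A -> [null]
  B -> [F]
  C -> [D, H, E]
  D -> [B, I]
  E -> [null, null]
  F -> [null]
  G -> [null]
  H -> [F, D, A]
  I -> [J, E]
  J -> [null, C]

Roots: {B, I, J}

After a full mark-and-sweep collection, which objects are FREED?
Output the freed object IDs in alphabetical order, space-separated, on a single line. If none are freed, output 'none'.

Roots: B I J
Mark B: refs=F, marked=B
Mark I: refs=J E, marked=B I
Mark J: refs=null C, marked=B I J
Mark F: refs=null, marked=B F I J
Mark E: refs=null null, marked=B E F I J
Mark C: refs=D H E, marked=B C E F I J
Mark D: refs=B I, marked=B C D E F I J
Mark H: refs=F D A, marked=B C D E F H I J
Mark A: refs=null, marked=A B C D E F H I J
Unmarked (collected): G

Answer: G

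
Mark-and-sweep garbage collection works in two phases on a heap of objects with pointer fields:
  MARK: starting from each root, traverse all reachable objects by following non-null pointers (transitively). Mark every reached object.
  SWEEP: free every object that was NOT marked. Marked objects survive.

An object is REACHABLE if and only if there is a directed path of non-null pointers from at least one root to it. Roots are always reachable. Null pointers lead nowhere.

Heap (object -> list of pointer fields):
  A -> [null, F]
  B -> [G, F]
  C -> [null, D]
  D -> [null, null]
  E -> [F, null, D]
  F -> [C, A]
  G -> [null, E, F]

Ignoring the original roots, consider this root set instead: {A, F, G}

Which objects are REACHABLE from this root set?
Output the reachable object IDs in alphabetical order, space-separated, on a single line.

Roots: A F G
Mark A: refs=null F, marked=A
Mark F: refs=C A, marked=A F
Mark G: refs=null E F, marked=A F G
Mark C: refs=null D, marked=A C F G
Mark E: refs=F null D, marked=A C E F G
Mark D: refs=null null, marked=A C D E F G
Unmarked (collected): B

Answer: A C D E F G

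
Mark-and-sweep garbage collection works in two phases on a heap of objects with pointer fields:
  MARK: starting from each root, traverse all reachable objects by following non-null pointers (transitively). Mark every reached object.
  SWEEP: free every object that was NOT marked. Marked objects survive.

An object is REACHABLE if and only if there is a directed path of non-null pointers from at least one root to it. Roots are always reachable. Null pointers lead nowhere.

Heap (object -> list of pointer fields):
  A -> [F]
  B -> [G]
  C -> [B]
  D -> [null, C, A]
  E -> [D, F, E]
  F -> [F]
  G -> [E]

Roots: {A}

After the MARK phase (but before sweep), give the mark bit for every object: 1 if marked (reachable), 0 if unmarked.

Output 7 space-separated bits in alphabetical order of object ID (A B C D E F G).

Answer: 1 0 0 0 0 1 0

Derivation:
Roots: A
Mark A: refs=F, marked=A
Mark F: refs=F, marked=A F
Unmarked (collected): B C D E G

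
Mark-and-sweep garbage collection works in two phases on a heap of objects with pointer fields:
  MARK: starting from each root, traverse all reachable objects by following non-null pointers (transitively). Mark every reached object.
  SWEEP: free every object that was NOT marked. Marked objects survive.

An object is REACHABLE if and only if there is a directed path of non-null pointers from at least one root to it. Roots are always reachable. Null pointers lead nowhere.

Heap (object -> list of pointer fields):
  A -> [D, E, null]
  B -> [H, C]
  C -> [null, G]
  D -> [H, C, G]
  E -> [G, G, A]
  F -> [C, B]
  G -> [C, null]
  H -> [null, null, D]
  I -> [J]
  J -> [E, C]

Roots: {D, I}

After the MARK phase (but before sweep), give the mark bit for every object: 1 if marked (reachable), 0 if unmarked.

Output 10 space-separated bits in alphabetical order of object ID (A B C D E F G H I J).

Answer: 1 0 1 1 1 0 1 1 1 1

Derivation:
Roots: D I
Mark D: refs=H C G, marked=D
Mark I: refs=J, marked=D I
Mark H: refs=null null D, marked=D H I
Mark C: refs=null G, marked=C D H I
Mark G: refs=C null, marked=C D G H I
Mark J: refs=E C, marked=C D G H I J
Mark E: refs=G G A, marked=C D E G H I J
Mark A: refs=D E null, marked=A C D E G H I J
Unmarked (collected): B F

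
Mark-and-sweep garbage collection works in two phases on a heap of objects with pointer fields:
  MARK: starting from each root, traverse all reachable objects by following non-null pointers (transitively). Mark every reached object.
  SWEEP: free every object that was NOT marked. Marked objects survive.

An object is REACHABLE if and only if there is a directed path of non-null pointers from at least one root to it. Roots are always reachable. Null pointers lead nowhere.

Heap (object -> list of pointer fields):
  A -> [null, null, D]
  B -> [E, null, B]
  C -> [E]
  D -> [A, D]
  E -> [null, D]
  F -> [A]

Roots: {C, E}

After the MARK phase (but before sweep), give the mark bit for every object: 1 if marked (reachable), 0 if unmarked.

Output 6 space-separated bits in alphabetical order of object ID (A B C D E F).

Roots: C E
Mark C: refs=E, marked=C
Mark E: refs=null D, marked=C E
Mark D: refs=A D, marked=C D E
Mark A: refs=null null D, marked=A C D E
Unmarked (collected): B F

Answer: 1 0 1 1 1 0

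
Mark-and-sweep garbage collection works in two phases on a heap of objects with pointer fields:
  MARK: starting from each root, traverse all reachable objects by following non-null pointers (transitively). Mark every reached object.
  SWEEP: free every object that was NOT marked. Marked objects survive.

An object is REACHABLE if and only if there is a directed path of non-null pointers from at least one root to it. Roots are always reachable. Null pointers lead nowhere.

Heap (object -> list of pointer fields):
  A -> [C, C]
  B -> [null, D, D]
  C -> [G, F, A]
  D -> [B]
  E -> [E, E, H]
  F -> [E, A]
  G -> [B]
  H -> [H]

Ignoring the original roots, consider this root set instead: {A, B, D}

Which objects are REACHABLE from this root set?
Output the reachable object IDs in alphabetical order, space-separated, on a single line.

Answer: A B C D E F G H

Derivation:
Roots: A B D
Mark A: refs=C C, marked=A
Mark B: refs=null D D, marked=A B
Mark D: refs=B, marked=A B D
Mark C: refs=G F A, marked=A B C D
Mark G: refs=B, marked=A B C D G
Mark F: refs=E A, marked=A B C D F G
Mark E: refs=E E H, marked=A B C D E F G
Mark H: refs=H, marked=A B C D E F G H
Unmarked (collected): (none)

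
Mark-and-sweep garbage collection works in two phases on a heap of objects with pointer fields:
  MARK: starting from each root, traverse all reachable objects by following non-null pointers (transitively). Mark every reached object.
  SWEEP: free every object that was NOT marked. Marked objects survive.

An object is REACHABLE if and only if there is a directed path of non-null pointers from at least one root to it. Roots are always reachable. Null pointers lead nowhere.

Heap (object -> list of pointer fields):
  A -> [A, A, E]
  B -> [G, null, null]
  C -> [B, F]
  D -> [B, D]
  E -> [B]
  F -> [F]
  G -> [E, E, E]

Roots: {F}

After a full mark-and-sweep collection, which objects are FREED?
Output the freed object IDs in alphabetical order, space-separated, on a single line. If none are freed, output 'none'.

Answer: A B C D E G

Derivation:
Roots: F
Mark F: refs=F, marked=F
Unmarked (collected): A B C D E G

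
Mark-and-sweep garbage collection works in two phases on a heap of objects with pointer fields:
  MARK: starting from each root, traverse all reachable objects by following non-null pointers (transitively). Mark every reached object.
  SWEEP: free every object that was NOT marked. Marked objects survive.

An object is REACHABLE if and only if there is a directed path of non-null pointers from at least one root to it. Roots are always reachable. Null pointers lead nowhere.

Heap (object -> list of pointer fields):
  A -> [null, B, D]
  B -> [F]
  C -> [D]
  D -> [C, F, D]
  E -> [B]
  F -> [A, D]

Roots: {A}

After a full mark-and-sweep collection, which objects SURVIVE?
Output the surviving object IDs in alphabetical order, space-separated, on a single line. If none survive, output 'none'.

Roots: A
Mark A: refs=null B D, marked=A
Mark B: refs=F, marked=A B
Mark D: refs=C F D, marked=A B D
Mark F: refs=A D, marked=A B D F
Mark C: refs=D, marked=A B C D F
Unmarked (collected): E

Answer: A B C D F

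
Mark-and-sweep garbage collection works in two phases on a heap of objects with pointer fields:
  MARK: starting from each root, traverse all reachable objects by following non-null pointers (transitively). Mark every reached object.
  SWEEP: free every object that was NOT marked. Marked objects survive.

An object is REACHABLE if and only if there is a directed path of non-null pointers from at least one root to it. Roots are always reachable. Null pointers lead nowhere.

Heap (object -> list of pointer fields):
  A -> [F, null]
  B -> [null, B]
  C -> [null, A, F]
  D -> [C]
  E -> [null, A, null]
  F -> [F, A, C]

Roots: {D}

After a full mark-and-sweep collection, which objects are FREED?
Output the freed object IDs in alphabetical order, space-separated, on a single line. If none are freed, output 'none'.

Roots: D
Mark D: refs=C, marked=D
Mark C: refs=null A F, marked=C D
Mark A: refs=F null, marked=A C D
Mark F: refs=F A C, marked=A C D F
Unmarked (collected): B E

Answer: B E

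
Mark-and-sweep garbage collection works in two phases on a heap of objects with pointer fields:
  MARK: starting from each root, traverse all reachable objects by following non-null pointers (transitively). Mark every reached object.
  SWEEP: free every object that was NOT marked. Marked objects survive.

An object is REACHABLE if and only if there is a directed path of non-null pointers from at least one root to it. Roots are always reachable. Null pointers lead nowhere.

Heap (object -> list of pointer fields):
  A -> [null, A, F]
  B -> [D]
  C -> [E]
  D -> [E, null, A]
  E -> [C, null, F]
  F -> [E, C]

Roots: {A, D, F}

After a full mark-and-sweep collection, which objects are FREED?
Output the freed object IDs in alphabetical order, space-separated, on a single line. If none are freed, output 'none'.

Answer: B

Derivation:
Roots: A D F
Mark A: refs=null A F, marked=A
Mark D: refs=E null A, marked=A D
Mark F: refs=E C, marked=A D F
Mark E: refs=C null F, marked=A D E F
Mark C: refs=E, marked=A C D E F
Unmarked (collected): B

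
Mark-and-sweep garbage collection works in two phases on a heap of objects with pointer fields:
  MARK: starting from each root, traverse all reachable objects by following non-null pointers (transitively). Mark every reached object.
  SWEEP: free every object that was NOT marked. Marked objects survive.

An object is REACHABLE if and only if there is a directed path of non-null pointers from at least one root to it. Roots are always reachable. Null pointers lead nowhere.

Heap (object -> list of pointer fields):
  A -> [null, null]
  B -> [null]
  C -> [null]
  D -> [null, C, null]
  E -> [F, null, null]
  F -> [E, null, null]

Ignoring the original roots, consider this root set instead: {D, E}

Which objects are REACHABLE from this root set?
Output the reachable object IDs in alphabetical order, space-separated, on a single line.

Answer: C D E F

Derivation:
Roots: D E
Mark D: refs=null C null, marked=D
Mark E: refs=F null null, marked=D E
Mark C: refs=null, marked=C D E
Mark F: refs=E null null, marked=C D E F
Unmarked (collected): A B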